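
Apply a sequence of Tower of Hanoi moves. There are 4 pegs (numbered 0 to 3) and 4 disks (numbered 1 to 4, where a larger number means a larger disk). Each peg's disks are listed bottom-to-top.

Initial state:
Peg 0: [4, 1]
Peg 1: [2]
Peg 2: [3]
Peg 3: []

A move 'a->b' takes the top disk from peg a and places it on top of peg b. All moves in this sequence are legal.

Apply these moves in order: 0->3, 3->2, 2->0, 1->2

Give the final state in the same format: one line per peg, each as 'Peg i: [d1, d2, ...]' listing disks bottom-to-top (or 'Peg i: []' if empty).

After move 1 (0->3):
Peg 0: [4]
Peg 1: [2]
Peg 2: [3]
Peg 3: [1]

After move 2 (3->2):
Peg 0: [4]
Peg 1: [2]
Peg 2: [3, 1]
Peg 3: []

After move 3 (2->0):
Peg 0: [4, 1]
Peg 1: [2]
Peg 2: [3]
Peg 3: []

After move 4 (1->2):
Peg 0: [4, 1]
Peg 1: []
Peg 2: [3, 2]
Peg 3: []

Answer: Peg 0: [4, 1]
Peg 1: []
Peg 2: [3, 2]
Peg 3: []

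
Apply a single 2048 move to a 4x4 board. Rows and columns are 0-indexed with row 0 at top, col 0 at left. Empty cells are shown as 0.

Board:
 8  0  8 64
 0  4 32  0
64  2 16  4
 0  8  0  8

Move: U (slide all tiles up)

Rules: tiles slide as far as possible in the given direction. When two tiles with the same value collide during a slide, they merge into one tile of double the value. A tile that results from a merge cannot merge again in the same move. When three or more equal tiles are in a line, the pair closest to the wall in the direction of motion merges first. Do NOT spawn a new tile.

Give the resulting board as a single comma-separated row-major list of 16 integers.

Answer: 8, 4, 8, 64, 64, 2, 32, 4, 0, 8, 16, 8, 0, 0, 0, 0

Derivation:
Slide up:
col 0: [8, 0, 64, 0] -> [8, 64, 0, 0]
col 1: [0, 4, 2, 8] -> [4, 2, 8, 0]
col 2: [8, 32, 16, 0] -> [8, 32, 16, 0]
col 3: [64, 0, 4, 8] -> [64, 4, 8, 0]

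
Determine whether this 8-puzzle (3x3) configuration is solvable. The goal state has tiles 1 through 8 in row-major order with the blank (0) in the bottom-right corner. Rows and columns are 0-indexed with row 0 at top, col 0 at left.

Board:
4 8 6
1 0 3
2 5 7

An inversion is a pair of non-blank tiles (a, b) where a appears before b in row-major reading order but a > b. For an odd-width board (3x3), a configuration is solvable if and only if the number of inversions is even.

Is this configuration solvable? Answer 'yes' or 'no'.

Inversions (pairs i<j in row-major order where tile[i] > tile[j] > 0): 14
14 is even, so the puzzle is solvable.

Answer: yes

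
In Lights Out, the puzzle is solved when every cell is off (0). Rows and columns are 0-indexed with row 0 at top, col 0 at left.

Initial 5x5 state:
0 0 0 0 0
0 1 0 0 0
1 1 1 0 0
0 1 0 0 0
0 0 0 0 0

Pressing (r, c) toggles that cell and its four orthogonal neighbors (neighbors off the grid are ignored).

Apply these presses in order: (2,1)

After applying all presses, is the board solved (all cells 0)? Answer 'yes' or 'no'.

After press 1 at (2,1):
0 0 0 0 0
0 0 0 0 0
0 0 0 0 0
0 0 0 0 0
0 0 0 0 0

Lights still on: 0

Answer: yes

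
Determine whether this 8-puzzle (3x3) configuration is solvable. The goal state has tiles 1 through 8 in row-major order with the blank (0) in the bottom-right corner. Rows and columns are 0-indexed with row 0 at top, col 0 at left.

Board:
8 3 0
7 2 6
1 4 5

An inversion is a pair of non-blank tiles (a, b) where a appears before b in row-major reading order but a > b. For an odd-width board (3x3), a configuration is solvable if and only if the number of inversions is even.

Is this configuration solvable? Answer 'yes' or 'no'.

Inversions (pairs i<j in row-major order where tile[i] > tile[j] > 0): 18
18 is even, so the puzzle is solvable.

Answer: yes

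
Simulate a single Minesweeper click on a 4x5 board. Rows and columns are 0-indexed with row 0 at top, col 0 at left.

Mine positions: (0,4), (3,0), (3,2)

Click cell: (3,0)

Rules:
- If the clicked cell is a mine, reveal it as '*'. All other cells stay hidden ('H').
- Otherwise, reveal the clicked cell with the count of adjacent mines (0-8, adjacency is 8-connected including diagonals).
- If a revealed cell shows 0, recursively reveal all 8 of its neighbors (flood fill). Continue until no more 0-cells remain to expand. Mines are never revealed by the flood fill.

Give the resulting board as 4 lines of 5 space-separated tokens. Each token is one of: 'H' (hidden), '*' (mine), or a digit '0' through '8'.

H H H H H
H H H H H
H H H H H
* H H H H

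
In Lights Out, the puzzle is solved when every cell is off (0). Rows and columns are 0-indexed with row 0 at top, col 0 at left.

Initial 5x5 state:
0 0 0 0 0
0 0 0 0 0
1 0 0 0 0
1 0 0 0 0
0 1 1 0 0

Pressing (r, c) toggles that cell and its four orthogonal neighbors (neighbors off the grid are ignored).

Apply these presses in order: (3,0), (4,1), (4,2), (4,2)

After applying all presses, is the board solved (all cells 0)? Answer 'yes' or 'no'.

Answer: yes

Derivation:
After press 1 at (3,0):
0 0 0 0 0
0 0 0 0 0
0 0 0 0 0
0 1 0 0 0
1 1 1 0 0

After press 2 at (4,1):
0 0 0 0 0
0 0 0 0 0
0 0 0 0 0
0 0 0 0 0
0 0 0 0 0

After press 3 at (4,2):
0 0 0 0 0
0 0 0 0 0
0 0 0 0 0
0 0 1 0 0
0 1 1 1 0

After press 4 at (4,2):
0 0 0 0 0
0 0 0 0 0
0 0 0 0 0
0 0 0 0 0
0 0 0 0 0

Lights still on: 0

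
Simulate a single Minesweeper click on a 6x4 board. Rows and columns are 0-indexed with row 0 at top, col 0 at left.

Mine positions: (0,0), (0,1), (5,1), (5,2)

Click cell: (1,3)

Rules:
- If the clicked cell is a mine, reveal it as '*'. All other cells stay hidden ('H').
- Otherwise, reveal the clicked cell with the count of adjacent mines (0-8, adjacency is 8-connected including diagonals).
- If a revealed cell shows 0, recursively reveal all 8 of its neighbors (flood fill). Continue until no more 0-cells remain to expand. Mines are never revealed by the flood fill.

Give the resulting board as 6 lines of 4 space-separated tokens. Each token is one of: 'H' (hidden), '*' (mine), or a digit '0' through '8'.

H H 1 0
2 2 1 0
0 0 0 0
0 0 0 0
1 2 2 1
H H H H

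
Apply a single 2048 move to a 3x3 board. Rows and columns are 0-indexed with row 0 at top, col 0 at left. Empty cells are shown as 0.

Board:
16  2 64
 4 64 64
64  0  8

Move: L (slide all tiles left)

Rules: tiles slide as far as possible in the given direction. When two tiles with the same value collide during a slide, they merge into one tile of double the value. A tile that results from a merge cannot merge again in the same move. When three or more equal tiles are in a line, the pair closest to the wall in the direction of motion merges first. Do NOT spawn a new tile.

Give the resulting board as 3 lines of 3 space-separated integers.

Answer:  16   2  64
  4 128   0
 64   8   0

Derivation:
Slide left:
row 0: [16, 2, 64] -> [16, 2, 64]
row 1: [4, 64, 64] -> [4, 128, 0]
row 2: [64, 0, 8] -> [64, 8, 0]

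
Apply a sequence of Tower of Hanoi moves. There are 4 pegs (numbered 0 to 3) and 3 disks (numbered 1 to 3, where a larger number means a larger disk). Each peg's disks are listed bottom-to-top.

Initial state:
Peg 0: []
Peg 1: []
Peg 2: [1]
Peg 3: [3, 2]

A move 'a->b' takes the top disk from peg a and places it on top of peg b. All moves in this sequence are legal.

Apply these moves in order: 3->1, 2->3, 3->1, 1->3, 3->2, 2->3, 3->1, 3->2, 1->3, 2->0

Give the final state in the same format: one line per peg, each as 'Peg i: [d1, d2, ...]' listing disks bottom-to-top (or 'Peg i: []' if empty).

Answer: Peg 0: [3]
Peg 1: [2]
Peg 2: []
Peg 3: [1]

Derivation:
After move 1 (3->1):
Peg 0: []
Peg 1: [2]
Peg 2: [1]
Peg 3: [3]

After move 2 (2->3):
Peg 0: []
Peg 1: [2]
Peg 2: []
Peg 3: [3, 1]

After move 3 (3->1):
Peg 0: []
Peg 1: [2, 1]
Peg 2: []
Peg 3: [3]

After move 4 (1->3):
Peg 0: []
Peg 1: [2]
Peg 2: []
Peg 3: [3, 1]

After move 5 (3->2):
Peg 0: []
Peg 1: [2]
Peg 2: [1]
Peg 3: [3]

After move 6 (2->3):
Peg 0: []
Peg 1: [2]
Peg 2: []
Peg 3: [3, 1]

After move 7 (3->1):
Peg 0: []
Peg 1: [2, 1]
Peg 2: []
Peg 3: [3]

After move 8 (3->2):
Peg 0: []
Peg 1: [2, 1]
Peg 2: [3]
Peg 3: []

After move 9 (1->3):
Peg 0: []
Peg 1: [2]
Peg 2: [3]
Peg 3: [1]

After move 10 (2->0):
Peg 0: [3]
Peg 1: [2]
Peg 2: []
Peg 3: [1]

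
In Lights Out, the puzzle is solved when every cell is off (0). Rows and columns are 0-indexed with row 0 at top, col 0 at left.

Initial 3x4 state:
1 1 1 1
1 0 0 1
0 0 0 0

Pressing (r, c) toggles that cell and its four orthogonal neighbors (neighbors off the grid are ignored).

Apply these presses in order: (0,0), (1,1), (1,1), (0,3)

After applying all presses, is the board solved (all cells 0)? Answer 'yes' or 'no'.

After press 1 at (0,0):
0 0 1 1
0 0 0 1
0 0 0 0

After press 2 at (1,1):
0 1 1 1
1 1 1 1
0 1 0 0

After press 3 at (1,1):
0 0 1 1
0 0 0 1
0 0 0 0

After press 4 at (0,3):
0 0 0 0
0 0 0 0
0 0 0 0

Lights still on: 0

Answer: yes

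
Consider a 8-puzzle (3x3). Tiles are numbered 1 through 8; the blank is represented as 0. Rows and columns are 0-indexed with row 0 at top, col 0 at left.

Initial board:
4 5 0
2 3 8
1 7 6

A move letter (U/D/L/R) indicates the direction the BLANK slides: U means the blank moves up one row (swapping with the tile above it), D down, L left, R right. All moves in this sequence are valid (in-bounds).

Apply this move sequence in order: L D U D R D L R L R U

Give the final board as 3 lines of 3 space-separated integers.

Answer: 4 3 5
2 8 0
1 7 6

Derivation:
After move 1 (L):
4 0 5
2 3 8
1 7 6

After move 2 (D):
4 3 5
2 0 8
1 7 6

After move 3 (U):
4 0 5
2 3 8
1 7 6

After move 4 (D):
4 3 5
2 0 8
1 7 6

After move 5 (R):
4 3 5
2 8 0
1 7 6

After move 6 (D):
4 3 5
2 8 6
1 7 0

After move 7 (L):
4 3 5
2 8 6
1 0 7

After move 8 (R):
4 3 5
2 8 6
1 7 0

After move 9 (L):
4 3 5
2 8 6
1 0 7

After move 10 (R):
4 3 5
2 8 6
1 7 0

After move 11 (U):
4 3 5
2 8 0
1 7 6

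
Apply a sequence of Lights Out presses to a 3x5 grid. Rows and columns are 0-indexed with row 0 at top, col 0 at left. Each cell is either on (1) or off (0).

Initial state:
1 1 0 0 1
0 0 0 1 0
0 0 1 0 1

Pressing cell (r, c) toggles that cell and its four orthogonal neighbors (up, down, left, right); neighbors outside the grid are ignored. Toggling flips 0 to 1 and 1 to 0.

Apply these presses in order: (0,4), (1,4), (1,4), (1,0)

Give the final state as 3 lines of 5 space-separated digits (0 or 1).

After press 1 at (0,4):
1 1 0 1 0
0 0 0 1 1
0 0 1 0 1

After press 2 at (1,4):
1 1 0 1 1
0 0 0 0 0
0 0 1 0 0

After press 3 at (1,4):
1 1 0 1 0
0 0 0 1 1
0 0 1 0 1

After press 4 at (1,0):
0 1 0 1 0
1 1 0 1 1
1 0 1 0 1

Answer: 0 1 0 1 0
1 1 0 1 1
1 0 1 0 1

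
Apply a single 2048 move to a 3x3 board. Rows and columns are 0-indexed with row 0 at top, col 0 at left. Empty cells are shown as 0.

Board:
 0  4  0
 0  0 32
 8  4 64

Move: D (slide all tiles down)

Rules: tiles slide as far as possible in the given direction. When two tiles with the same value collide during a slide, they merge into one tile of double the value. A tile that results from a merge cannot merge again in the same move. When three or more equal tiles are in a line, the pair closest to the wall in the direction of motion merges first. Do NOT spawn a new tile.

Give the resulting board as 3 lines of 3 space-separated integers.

Answer:  0  0  0
 0  0 32
 8  8 64

Derivation:
Slide down:
col 0: [0, 0, 8] -> [0, 0, 8]
col 1: [4, 0, 4] -> [0, 0, 8]
col 2: [0, 32, 64] -> [0, 32, 64]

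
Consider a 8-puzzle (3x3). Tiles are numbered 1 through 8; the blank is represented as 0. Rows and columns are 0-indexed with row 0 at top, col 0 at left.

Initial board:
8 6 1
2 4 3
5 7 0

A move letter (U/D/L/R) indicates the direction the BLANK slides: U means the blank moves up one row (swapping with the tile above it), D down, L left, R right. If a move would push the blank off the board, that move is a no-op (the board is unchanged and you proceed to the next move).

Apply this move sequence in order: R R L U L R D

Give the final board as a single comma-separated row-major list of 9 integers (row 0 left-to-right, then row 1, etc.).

After move 1 (R):
8 6 1
2 4 3
5 7 0

After move 2 (R):
8 6 1
2 4 3
5 7 0

After move 3 (L):
8 6 1
2 4 3
5 0 7

After move 4 (U):
8 6 1
2 0 3
5 4 7

After move 5 (L):
8 6 1
0 2 3
5 4 7

After move 6 (R):
8 6 1
2 0 3
5 4 7

After move 7 (D):
8 6 1
2 4 3
5 0 7

Answer: 8, 6, 1, 2, 4, 3, 5, 0, 7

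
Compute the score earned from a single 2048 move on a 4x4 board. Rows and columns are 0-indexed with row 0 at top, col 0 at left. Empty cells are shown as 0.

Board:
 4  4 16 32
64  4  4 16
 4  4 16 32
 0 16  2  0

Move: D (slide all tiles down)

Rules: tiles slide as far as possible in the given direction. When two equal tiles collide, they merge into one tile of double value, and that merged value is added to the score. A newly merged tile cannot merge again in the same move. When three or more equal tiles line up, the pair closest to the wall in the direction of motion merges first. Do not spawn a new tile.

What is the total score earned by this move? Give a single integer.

Slide down:
col 0: [4, 64, 4, 0] -> [0, 4, 64, 4]  score +0 (running 0)
col 1: [4, 4, 4, 16] -> [0, 4, 8, 16]  score +8 (running 8)
col 2: [16, 4, 16, 2] -> [16, 4, 16, 2]  score +0 (running 8)
col 3: [32, 16, 32, 0] -> [0, 32, 16, 32]  score +0 (running 8)
Board after move:
 0  0 16  0
 4  4  4 32
64  8 16 16
 4 16  2 32

Answer: 8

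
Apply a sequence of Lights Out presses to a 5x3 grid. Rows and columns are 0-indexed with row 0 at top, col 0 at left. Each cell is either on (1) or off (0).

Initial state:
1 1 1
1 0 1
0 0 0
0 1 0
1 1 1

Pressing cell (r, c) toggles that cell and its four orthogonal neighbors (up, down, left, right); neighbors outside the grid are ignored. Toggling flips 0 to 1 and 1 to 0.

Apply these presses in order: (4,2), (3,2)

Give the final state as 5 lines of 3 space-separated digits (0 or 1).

After press 1 at (4,2):
1 1 1
1 0 1
0 0 0
0 1 1
1 0 0

After press 2 at (3,2):
1 1 1
1 0 1
0 0 1
0 0 0
1 0 1

Answer: 1 1 1
1 0 1
0 0 1
0 0 0
1 0 1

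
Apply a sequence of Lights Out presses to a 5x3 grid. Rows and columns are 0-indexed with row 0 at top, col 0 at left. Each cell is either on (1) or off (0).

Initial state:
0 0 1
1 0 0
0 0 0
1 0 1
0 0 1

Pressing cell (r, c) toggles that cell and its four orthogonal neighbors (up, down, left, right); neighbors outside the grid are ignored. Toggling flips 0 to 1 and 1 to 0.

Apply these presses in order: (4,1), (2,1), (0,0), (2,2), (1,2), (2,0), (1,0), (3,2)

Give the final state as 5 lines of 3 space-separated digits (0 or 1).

After press 1 at (4,1):
0 0 1
1 0 0
0 0 0
1 1 1
1 1 0

After press 2 at (2,1):
0 0 1
1 1 0
1 1 1
1 0 1
1 1 0

After press 3 at (0,0):
1 1 1
0 1 0
1 1 1
1 0 1
1 1 0

After press 4 at (2,2):
1 1 1
0 1 1
1 0 0
1 0 0
1 1 0

After press 5 at (1,2):
1 1 0
0 0 0
1 0 1
1 0 0
1 1 0

After press 6 at (2,0):
1 1 0
1 0 0
0 1 1
0 0 0
1 1 0

After press 7 at (1,0):
0 1 0
0 1 0
1 1 1
0 0 0
1 1 0

After press 8 at (3,2):
0 1 0
0 1 0
1 1 0
0 1 1
1 1 1

Answer: 0 1 0
0 1 0
1 1 0
0 1 1
1 1 1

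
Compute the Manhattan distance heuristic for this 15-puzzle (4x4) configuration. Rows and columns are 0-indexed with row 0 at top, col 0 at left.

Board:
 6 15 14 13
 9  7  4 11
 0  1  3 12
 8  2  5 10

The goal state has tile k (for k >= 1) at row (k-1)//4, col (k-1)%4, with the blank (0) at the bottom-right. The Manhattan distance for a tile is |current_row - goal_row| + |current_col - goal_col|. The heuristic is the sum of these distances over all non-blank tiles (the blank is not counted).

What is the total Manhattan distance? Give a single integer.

Answer: 42

Derivation:
Tile 6: at (0,0), goal (1,1), distance |0-1|+|0-1| = 2
Tile 15: at (0,1), goal (3,2), distance |0-3|+|1-2| = 4
Tile 14: at (0,2), goal (3,1), distance |0-3|+|2-1| = 4
Tile 13: at (0,3), goal (3,0), distance |0-3|+|3-0| = 6
Tile 9: at (1,0), goal (2,0), distance |1-2|+|0-0| = 1
Tile 7: at (1,1), goal (1,2), distance |1-1|+|1-2| = 1
Tile 4: at (1,2), goal (0,3), distance |1-0|+|2-3| = 2
Tile 11: at (1,3), goal (2,2), distance |1-2|+|3-2| = 2
Tile 1: at (2,1), goal (0,0), distance |2-0|+|1-0| = 3
Tile 3: at (2,2), goal (0,2), distance |2-0|+|2-2| = 2
Tile 12: at (2,3), goal (2,3), distance |2-2|+|3-3| = 0
Tile 8: at (3,0), goal (1,3), distance |3-1|+|0-3| = 5
Tile 2: at (3,1), goal (0,1), distance |3-0|+|1-1| = 3
Tile 5: at (3,2), goal (1,0), distance |3-1|+|2-0| = 4
Tile 10: at (3,3), goal (2,1), distance |3-2|+|3-1| = 3
Sum: 2 + 4 + 4 + 6 + 1 + 1 + 2 + 2 + 3 + 2 + 0 + 5 + 3 + 4 + 3 = 42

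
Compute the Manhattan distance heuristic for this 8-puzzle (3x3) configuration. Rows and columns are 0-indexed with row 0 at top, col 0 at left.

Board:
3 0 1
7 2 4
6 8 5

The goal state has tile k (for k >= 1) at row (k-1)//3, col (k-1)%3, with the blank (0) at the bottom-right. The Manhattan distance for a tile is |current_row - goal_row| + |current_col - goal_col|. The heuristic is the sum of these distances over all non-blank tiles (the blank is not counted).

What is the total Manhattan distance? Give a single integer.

Answer: 13

Derivation:
Tile 3: at (0,0), goal (0,2), distance |0-0|+|0-2| = 2
Tile 1: at (0,2), goal (0,0), distance |0-0|+|2-0| = 2
Tile 7: at (1,0), goal (2,0), distance |1-2|+|0-0| = 1
Tile 2: at (1,1), goal (0,1), distance |1-0|+|1-1| = 1
Tile 4: at (1,2), goal (1,0), distance |1-1|+|2-0| = 2
Tile 6: at (2,0), goal (1,2), distance |2-1|+|0-2| = 3
Tile 8: at (2,1), goal (2,1), distance |2-2|+|1-1| = 0
Tile 5: at (2,2), goal (1,1), distance |2-1|+|2-1| = 2
Sum: 2 + 2 + 1 + 1 + 2 + 3 + 0 + 2 = 13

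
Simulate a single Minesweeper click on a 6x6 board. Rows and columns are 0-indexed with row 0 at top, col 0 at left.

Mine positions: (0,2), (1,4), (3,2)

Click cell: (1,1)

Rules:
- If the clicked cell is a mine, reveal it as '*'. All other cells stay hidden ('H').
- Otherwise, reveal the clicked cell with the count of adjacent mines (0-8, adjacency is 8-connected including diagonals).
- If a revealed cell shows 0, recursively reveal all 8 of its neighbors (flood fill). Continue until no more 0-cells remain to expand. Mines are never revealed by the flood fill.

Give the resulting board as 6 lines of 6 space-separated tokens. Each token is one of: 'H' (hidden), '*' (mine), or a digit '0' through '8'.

H H H H H H
H 1 H H H H
H H H H H H
H H H H H H
H H H H H H
H H H H H H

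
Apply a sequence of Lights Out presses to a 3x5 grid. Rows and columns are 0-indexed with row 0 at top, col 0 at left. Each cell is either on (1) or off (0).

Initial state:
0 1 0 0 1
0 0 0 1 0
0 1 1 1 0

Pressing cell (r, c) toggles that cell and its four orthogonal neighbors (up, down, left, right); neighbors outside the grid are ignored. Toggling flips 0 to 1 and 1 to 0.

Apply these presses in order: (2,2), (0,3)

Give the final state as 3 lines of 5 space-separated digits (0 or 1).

Answer: 0 1 1 1 0
0 0 1 0 0
0 0 0 0 0

Derivation:
After press 1 at (2,2):
0 1 0 0 1
0 0 1 1 0
0 0 0 0 0

After press 2 at (0,3):
0 1 1 1 0
0 0 1 0 0
0 0 0 0 0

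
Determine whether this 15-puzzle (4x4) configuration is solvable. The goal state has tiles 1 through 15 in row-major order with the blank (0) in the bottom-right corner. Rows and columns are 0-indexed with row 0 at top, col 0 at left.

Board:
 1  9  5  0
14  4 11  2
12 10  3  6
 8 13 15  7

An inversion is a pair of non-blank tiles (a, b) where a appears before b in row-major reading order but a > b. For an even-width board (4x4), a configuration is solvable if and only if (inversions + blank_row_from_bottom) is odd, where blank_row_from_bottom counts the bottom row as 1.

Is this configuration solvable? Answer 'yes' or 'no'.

Answer: no

Derivation:
Inversions: 40
Blank is in row 0 (0-indexed from top), which is row 4 counting from the bottom (bottom = 1).
40 + 4 = 44, which is even, so the puzzle is not solvable.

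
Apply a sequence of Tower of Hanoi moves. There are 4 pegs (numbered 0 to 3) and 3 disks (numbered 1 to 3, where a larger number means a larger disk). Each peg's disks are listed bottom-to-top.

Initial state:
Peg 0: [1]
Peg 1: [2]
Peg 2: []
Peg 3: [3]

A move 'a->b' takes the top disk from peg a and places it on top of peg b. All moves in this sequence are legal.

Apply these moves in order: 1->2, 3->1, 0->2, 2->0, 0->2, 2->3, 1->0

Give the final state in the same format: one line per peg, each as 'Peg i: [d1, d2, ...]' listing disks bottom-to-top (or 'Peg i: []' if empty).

Answer: Peg 0: [3]
Peg 1: []
Peg 2: [2]
Peg 3: [1]

Derivation:
After move 1 (1->2):
Peg 0: [1]
Peg 1: []
Peg 2: [2]
Peg 3: [3]

After move 2 (3->1):
Peg 0: [1]
Peg 1: [3]
Peg 2: [2]
Peg 3: []

After move 3 (0->2):
Peg 0: []
Peg 1: [3]
Peg 2: [2, 1]
Peg 3: []

After move 4 (2->0):
Peg 0: [1]
Peg 1: [3]
Peg 2: [2]
Peg 3: []

After move 5 (0->2):
Peg 0: []
Peg 1: [3]
Peg 2: [2, 1]
Peg 3: []

After move 6 (2->3):
Peg 0: []
Peg 1: [3]
Peg 2: [2]
Peg 3: [1]

After move 7 (1->0):
Peg 0: [3]
Peg 1: []
Peg 2: [2]
Peg 3: [1]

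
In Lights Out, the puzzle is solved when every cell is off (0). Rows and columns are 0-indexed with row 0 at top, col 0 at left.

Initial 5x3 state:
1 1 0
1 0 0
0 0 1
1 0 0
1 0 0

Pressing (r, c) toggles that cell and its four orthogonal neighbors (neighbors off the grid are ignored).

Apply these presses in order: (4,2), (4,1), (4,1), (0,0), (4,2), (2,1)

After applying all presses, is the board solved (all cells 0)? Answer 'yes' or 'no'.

Answer: no

Derivation:
After press 1 at (4,2):
1 1 0
1 0 0
0 0 1
1 0 1
1 1 1

After press 2 at (4,1):
1 1 0
1 0 0
0 0 1
1 1 1
0 0 0

After press 3 at (4,1):
1 1 0
1 0 0
0 0 1
1 0 1
1 1 1

After press 4 at (0,0):
0 0 0
0 0 0
0 0 1
1 0 1
1 1 1

After press 5 at (4,2):
0 0 0
0 0 0
0 0 1
1 0 0
1 0 0

After press 6 at (2,1):
0 0 0
0 1 0
1 1 0
1 1 0
1 0 0

Lights still on: 6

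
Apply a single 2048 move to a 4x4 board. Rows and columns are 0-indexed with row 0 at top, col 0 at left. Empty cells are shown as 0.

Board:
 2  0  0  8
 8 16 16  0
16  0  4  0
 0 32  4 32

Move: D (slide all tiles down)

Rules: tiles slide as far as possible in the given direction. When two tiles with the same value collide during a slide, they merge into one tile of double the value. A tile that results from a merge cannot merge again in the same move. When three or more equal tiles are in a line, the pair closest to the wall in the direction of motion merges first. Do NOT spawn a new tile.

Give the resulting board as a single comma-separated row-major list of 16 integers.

Slide down:
col 0: [2, 8, 16, 0] -> [0, 2, 8, 16]
col 1: [0, 16, 0, 32] -> [0, 0, 16, 32]
col 2: [0, 16, 4, 4] -> [0, 0, 16, 8]
col 3: [8, 0, 0, 32] -> [0, 0, 8, 32]

Answer: 0, 0, 0, 0, 2, 0, 0, 0, 8, 16, 16, 8, 16, 32, 8, 32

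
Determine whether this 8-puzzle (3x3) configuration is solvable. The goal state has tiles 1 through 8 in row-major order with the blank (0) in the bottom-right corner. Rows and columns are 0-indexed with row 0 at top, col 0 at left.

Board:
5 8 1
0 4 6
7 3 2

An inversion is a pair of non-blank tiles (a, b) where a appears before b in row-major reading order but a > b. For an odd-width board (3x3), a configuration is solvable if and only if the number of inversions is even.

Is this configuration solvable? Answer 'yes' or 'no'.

Inversions (pairs i<j in row-major order where tile[i] > tile[j] > 0): 17
17 is odd, so the puzzle is not solvable.

Answer: no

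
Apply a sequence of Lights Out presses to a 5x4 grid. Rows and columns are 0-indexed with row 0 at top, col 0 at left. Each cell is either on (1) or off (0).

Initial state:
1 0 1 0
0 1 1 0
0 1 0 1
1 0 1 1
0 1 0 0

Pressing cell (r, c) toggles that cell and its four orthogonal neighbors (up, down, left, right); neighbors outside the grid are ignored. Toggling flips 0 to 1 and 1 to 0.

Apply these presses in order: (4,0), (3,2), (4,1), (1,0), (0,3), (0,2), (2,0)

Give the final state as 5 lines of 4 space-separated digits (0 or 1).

Answer: 0 1 1 0
0 0 0 1
0 0 1 1
1 0 0 0
0 1 0 0

Derivation:
After press 1 at (4,0):
1 0 1 0
0 1 1 0
0 1 0 1
0 0 1 1
1 0 0 0

After press 2 at (3,2):
1 0 1 0
0 1 1 0
0 1 1 1
0 1 0 0
1 0 1 0

After press 3 at (4,1):
1 0 1 0
0 1 1 0
0 1 1 1
0 0 0 0
0 1 0 0

After press 4 at (1,0):
0 0 1 0
1 0 1 0
1 1 1 1
0 0 0 0
0 1 0 0

After press 5 at (0,3):
0 0 0 1
1 0 1 1
1 1 1 1
0 0 0 0
0 1 0 0

After press 6 at (0,2):
0 1 1 0
1 0 0 1
1 1 1 1
0 0 0 0
0 1 0 0

After press 7 at (2,0):
0 1 1 0
0 0 0 1
0 0 1 1
1 0 0 0
0 1 0 0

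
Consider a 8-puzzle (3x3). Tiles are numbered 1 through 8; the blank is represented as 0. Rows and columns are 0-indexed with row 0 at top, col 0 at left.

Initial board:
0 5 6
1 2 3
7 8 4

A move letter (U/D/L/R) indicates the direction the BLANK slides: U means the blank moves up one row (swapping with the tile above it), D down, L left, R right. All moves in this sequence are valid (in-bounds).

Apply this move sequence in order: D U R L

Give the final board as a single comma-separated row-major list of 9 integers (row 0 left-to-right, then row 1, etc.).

Answer: 0, 5, 6, 1, 2, 3, 7, 8, 4

Derivation:
After move 1 (D):
1 5 6
0 2 3
7 8 4

After move 2 (U):
0 5 6
1 2 3
7 8 4

After move 3 (R):
5 0 6
1 2 3
7 8 4

After move 4 (L):
0 5 6
1 2 3
7 8 4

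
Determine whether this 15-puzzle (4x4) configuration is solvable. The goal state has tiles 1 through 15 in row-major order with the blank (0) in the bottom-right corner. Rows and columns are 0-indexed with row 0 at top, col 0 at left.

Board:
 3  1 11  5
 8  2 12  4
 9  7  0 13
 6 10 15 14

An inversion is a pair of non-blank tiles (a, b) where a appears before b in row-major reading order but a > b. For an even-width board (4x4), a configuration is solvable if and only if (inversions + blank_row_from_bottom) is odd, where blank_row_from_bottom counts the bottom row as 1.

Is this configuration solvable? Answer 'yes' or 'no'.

Inversions: 27
Blank is in row 2 (0-indexed from top), which is row 2 counting from the bottom (bottom = 1).
27 + 2 = 29, which is odd, so the puzzle is solvable.

Answer: yes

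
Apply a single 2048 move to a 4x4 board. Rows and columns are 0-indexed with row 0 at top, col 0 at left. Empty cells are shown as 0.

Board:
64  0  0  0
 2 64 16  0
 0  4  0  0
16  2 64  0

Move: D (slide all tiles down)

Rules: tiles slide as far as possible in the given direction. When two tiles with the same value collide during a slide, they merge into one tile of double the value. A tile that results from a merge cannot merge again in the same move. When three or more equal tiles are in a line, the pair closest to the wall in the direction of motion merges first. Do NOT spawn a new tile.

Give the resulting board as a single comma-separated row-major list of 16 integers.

Answer: 0, 0, 0, 0, 64, 64, 0, 0, 2, 4, 16, 0, 16, 2, 64, 0

Derivation:
Slide down:
col 0: [64, 2, 0, 16] -> [0, 64, 2, 16]
col 1: [0, 64, 4, 2] -> [0, 64, 4, 2]
col 2: [0, 16, 0, 64] -> [0, 0, 16, 64]
col 3: [0, 0, 0, 0] -> [0, 0, 0, 0]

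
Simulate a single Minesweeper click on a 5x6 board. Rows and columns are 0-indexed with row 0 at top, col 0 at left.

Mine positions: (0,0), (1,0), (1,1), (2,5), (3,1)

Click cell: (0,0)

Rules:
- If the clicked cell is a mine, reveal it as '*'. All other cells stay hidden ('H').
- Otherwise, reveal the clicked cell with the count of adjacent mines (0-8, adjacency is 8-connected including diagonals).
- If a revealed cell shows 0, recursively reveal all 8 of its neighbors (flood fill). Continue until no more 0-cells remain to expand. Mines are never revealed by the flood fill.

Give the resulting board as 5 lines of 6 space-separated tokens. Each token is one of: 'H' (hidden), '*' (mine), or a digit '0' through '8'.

* H H H H H
H H H H H H
H H H H H H
H H H H H H
H H H H H H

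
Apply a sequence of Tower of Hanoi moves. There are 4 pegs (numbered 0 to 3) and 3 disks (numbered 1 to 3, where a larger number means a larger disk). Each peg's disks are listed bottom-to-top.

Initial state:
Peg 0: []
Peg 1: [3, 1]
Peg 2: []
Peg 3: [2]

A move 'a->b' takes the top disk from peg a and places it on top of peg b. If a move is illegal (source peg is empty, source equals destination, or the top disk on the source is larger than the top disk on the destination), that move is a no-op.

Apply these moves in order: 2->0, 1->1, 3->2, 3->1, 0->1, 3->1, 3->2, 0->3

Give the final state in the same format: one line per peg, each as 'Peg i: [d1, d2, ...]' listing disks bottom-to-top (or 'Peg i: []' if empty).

After move 1 (2->0):
Peg 0: []
Peg 1: [3, 1]
Peg 2: []
Peg 3: [2]

After move 2 (1->1):
Peg 0: []
Peg 1: [3, 1]
Peg 2: []
Peg 3: [2]

After move 3 (3->2):
Peg 0: []
Peg 1: [3, 1]
Peg 2: [2]
Peg 3: []

After move 4 (3->1):
Peg 0: []
Peg 1: [3, 1]
Peg 2: [2]
Peg 3: []

After move 5 (0->1):
Peg 0: []
Peg 1: [3, 1]
Peg 2: [2]
Peg 3: []

After move 6 (3->1):
Peg 0: []
Peg 1: [3, 1]
Peg 2: [2]
Peg 3: []

After move 7 (3->2):
Peg 0: []
Peg 1: [3, 1]
Peg 2: [2]
Peg 3: []

After move 8 (0->3):
Peg 0: []
Peg 1: [3, 1]
Peg 2: [2]
Peg 3: []

Answer: Peg 0: []
Peg 1: [3, 1]
Peg 2: [2]
Peg 3: []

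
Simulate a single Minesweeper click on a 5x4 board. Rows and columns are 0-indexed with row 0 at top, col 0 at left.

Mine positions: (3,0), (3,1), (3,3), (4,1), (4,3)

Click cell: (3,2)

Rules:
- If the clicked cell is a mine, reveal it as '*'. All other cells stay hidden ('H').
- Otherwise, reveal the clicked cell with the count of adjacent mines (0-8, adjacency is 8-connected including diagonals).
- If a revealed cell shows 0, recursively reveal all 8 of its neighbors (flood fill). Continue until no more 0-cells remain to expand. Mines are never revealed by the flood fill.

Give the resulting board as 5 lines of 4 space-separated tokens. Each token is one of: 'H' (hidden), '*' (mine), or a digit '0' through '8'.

H H H H
H H H H
H H H H
H H 4 H
H H H H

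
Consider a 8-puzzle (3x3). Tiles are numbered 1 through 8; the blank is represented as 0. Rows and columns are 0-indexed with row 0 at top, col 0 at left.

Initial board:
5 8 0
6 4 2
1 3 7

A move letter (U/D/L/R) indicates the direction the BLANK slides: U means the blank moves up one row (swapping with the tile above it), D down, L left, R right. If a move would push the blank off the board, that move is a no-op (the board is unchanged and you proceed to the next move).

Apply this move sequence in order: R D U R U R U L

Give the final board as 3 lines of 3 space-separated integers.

Answer: 5 0 8
6 4 2
1 3 7

Derivation:
After move 1 (R):
5 8 0
6 4 2
1 3 7

After move 2 (D):
5 8 2
6 4 0
1 3 7

After move 3 (U):
5 8 0
6 4 2
1 3 7

After move 4 (R):
5 8 0
6 4 2
1 3 7

After move 5 (U):
5 8 0
6 4 2
1 3 7

After move 6 (R):
5 8 0
6 4 2
1 3 7

After move 7 (U):
5 8 0
6 4 2
1 3 7

After move 8 (L):
5 0 8
6 4 2
1 3 7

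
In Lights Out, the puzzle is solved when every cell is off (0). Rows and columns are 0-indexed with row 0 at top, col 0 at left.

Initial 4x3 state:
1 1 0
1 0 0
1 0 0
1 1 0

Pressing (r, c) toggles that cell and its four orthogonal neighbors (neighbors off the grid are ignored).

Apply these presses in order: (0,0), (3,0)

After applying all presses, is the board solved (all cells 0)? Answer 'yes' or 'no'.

After press 1 at (0,0):
0 0 0
0 0 0
1 0 0
1 1 0

After press 2 at (3,0):
0 0 0
0 0 0
0 0 0
0 0 0

Lights still on: 0

Answer: yes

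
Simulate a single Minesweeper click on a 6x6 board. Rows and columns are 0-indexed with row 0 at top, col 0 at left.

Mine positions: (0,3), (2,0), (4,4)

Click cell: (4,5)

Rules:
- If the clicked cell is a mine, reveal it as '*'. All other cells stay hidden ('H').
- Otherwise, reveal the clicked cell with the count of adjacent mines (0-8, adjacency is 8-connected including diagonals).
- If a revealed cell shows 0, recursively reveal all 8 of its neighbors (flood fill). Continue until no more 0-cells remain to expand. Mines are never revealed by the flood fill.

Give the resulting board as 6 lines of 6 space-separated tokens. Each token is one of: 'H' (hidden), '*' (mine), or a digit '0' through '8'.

H H H H H H
H H H H H H
H H H H H H
H H H H H H
H H H H H 1
H H H H H H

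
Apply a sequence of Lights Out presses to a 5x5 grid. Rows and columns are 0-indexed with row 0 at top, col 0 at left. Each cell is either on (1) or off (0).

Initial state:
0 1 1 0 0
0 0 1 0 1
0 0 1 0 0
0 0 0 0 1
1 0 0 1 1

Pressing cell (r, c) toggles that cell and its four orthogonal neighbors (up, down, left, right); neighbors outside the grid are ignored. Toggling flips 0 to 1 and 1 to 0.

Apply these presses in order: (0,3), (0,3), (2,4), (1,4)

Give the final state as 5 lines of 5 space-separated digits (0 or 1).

After press 1 at (0,3):
0 1 0 1 1
0 0 1 1 1
0 0 1 0 0
0 0 0 0 1
1 0 0 1 1

After press 2 at (0,3):
0 1 1 0 0
0 0 1 0 1
0 0 1 0 0
0 0 0 0 1
1 0 0 1 1

After press 3 at (2,4):
0 1 1 0 0
0 0 1 0 0
0 0 1 1 1
0 0 0 0 0
1 0 0 1 1

After press 4 at (1,4):
0 1 1 0 1
0 0 1 1 1
0 0 1 1 0
0 0 0 0 0
1 0 0 1 1

Answer: 0 1 1 0 1
0 0 1 1 1
0 0 1 1 0
0 0 0 0 0
1 0 0 1 1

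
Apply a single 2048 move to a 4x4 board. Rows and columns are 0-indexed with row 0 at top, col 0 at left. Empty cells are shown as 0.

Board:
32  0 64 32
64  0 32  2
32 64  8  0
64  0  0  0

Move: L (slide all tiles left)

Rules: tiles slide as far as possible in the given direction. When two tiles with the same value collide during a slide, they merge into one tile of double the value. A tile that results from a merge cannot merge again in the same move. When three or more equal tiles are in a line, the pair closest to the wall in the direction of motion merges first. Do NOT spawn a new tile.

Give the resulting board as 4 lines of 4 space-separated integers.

Slide left:
row 0: [32, 0, 64, 32] -> [32, 64, 32, 0]
row 1: [64, 0, 32, 2] -> [64, 32, 2, 0]
row 2: [32, 64, 8, 0] -> [32, 64, 8, 0]
row 3: [64, 0, 0, 0] -> [64, 0, 0, 0]

Answer: 32 64 32  0
64 32  2  0
32 64  8  0
64  0  0  0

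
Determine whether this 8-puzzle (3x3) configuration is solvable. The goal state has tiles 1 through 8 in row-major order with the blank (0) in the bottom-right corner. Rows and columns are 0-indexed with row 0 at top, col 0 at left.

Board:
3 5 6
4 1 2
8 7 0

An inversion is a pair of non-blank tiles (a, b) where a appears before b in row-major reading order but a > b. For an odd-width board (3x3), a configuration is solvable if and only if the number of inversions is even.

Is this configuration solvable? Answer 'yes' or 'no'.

Answer: no

Derivation:
Inversions (pairs i<j in row-major order where tile[i] > tile[j] > 0): 11
11 is odd, so the puzzle is not solvable.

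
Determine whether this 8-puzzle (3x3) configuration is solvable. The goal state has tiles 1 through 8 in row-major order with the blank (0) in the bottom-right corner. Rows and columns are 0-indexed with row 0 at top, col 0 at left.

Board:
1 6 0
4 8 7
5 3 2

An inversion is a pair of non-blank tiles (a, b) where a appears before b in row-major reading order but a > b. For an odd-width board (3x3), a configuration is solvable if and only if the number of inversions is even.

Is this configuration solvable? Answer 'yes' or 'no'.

Inversions (pairs i<j in row-major order where tile[i] > tile[j] > 0): 16
16 is even, so the puzzle is solvable.

Answer: yes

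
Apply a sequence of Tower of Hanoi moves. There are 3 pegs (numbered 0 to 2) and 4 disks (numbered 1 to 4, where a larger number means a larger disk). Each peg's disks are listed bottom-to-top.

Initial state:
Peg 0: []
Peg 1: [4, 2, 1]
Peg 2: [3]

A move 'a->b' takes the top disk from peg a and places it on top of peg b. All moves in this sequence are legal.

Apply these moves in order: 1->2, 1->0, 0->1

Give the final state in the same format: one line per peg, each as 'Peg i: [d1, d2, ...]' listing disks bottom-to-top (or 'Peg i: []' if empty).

Answer: Peg 0: []
Peg 1: [4, 2]
Peg 2: [3, 1]

Derivation:
After move 1 (1->2):
Peg 0: []
Peg 1: [4, 2]
Peg 2: [3, 1]

After move 2 (1->0):
Peg 0: [2]
Peg 1: [4]
Peg 2: [3, 1]

After move 3 (0->1):
Peg 0: []
Peg 1: [4, 2]
Peg 2: [3, 1]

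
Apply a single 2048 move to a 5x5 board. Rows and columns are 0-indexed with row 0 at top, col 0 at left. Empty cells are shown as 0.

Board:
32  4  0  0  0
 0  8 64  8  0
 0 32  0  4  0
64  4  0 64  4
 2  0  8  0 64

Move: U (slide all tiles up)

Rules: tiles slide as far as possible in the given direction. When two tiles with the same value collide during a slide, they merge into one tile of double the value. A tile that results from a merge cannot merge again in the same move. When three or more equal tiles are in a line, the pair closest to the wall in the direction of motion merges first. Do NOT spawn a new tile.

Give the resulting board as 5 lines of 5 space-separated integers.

Slide up:
col 0: [32, 0, 0, 64, 2] -> [32, 64, 2, 0, 0]
col 1: [4, 8, 32, 4, 0] -> [4, 8, 32, 4, 0]
col 2: [0, 64, 0, 0, 8] -> [64, 8, 0, 0, 0]
col 3: [0, 8, 4, 64, 0] -> [8, 4, 64, 0, 0]
col 4: [0, 0, 0, 4, 64] -> [4, 64, 0, 0, 0]

Answer: 32  4 64  8  4
64  8  8  4 64
 2 32  0 64  0
 0  4  0  0  0
 0  0  0  0  0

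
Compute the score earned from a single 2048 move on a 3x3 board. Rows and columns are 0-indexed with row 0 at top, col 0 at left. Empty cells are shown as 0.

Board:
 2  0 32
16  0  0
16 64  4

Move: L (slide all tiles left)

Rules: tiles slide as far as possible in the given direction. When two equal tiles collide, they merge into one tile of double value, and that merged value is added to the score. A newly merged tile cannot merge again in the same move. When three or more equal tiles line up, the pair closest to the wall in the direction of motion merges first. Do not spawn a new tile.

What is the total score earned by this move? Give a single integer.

Slide left:
row 0: [2, 0, 32] -> [2, 32, 0]  score +0 (running 0)
row 1: [16, 0, 0] -> [16, 0, 0]  score +0 (running 0)
row 2: [16, 64, 4] -> [16, 64, 4]  score +0 (running 0)
Board after move:
 2 32  0
16  0  0
16 64  4

Answer: 0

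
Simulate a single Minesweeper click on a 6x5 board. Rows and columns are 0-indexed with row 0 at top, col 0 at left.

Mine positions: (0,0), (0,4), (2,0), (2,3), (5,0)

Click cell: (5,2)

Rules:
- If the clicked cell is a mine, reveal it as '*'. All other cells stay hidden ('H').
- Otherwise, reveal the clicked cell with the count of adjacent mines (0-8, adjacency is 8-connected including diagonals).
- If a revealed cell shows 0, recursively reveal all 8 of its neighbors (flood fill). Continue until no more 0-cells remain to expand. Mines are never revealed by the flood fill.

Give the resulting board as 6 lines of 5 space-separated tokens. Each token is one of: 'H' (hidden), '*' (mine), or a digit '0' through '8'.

H H H H H
H H H H H
H H H H H
H 1 1 1 1
H 1 0 0 0
H 1 0 0 0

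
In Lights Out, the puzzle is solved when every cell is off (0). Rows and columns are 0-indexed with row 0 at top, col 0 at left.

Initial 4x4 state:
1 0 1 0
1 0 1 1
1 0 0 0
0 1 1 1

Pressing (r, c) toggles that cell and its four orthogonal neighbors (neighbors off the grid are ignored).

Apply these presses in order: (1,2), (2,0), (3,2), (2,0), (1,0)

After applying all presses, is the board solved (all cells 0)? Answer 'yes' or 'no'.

Answer: yes

Derivation:
After press 1 at (1,2):
1 0 0 0
1 1 0 0
1 0 1 0
0 1 1 1

After press 2 at (2,0):
1 0 0 0
0 1 0 0
0 1 1 0
1 1 1 1

After press 3 at (3,2):
1 0 0 0
0 1 0 0
0 1 0 0
1 0 0 0

After press 4 at (2,0):
1 0 0 0
1 1 0 0
1 0 0 0
0 0 0 0

After press 5 at (1,0):
0 0 0 0
0 0 0 0
0 0 0 0
0 0 0 0

Lights still on: 0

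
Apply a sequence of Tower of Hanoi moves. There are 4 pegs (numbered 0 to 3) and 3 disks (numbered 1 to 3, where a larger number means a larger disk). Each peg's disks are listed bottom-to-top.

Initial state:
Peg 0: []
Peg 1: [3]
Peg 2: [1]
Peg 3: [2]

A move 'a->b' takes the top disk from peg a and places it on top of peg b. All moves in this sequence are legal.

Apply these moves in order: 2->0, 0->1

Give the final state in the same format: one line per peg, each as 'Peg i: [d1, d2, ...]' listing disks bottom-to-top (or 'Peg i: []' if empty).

After move 1 (2->0):
Peg 0: [1]
Peg 1: [3]
Peg 2: []
Peg 3: [2]

After move 2 (0->1):
Peg 0: []
Peg 1: [3, 1]
Peg 2: []
Peg 3: [2]

Answer: Peg 0: []
Peg 1: [3, 1]
Peg 2: []
Peg 3: [2]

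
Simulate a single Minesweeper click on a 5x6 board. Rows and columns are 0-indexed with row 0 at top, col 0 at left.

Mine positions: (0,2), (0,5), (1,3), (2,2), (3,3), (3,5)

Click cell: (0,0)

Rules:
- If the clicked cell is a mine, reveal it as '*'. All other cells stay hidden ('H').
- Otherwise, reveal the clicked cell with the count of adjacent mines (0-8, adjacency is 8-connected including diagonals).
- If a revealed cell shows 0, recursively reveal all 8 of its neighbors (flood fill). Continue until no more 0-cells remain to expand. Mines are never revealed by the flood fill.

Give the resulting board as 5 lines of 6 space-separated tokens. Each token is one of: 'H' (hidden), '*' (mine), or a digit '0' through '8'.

0 1 H H H H
0 2 H H H H
0 1 H H H H
0 1 2 H H H
0 0 1 H H H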